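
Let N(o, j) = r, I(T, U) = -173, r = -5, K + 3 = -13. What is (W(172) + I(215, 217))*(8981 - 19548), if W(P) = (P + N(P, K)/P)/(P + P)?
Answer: 107851926995/59168 ≈ 1.8228e+6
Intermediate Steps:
K = -16 (K = -3 - 13 = -16)
N(o, j) = -5
W(P) = (P - 5/P)/(2*P) (W(P) = (P - 5/P)/(P + P) = (P - 5/P)/((2*P)) = (P - 5/P)*(1/(2*P)) = (P - 5/P)/(2*P))
(W(172) + I(215, 217))*(8981 - 19548) = ((½)*(-5 + 172²)/172² - 173)*(8981 - 19548) = ((½)*(1/29584)*(-5 + 29584) - 173)*(-10567) = ((½)*(1/29584)*29579 - 173)*(-10567) = (29579/59168 - 173)*(-10567) = -10206485/59168*(-10567) = 107851926995/59168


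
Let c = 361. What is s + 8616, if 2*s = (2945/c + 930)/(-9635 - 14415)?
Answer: 314965783/36556 ≈ 8616.0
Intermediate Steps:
s = -713/36556 (s = ((2945/361 + 930)/(-9635 - 14415))/2 = ((2945*(1/361) + 930)/(-24050))/2 = ((155/19 + 930)*(-1/24050))/2 = ((17825/19)*(-1/24050))/2 = (½)*(-713/18278) = -713/36556 ≈ -0.019504)
s + 8616 = -713/36556 + 8616 = 314965783/36556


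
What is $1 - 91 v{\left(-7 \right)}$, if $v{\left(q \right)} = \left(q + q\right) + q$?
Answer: $1912$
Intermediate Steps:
$v{\left(q \right)} = 3 q$ ($v{\left(q \right)} = 2 q + q = 3 q$)
$1 - 91 v{\left(-7 \right)} = 1 - 91 \cdot 3 \left(-7\right) = 1 - -1911 = 1 + 1911 = 1912$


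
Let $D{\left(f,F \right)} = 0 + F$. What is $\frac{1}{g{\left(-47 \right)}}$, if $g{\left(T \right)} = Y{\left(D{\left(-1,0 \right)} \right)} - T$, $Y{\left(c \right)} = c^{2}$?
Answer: $\frac{1}{47} \approx 0.021277$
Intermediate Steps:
$D{\left(f,F \right)} = F$
$g{\left(T \right)} = - T$ ($g{\left(T \right)} = 0^{2} - T = 0 - T = - T$)
$\frac{1}{g{\left(-47 \right)}} = \frac{1}{\left(-1\right) \left(-47\right)} = \frac{1}{47}$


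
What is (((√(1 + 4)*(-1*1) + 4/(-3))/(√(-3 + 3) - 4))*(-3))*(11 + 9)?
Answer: -20 - 15*√5 ≈ -53.541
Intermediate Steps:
(((√(1 + 4)*(-1*1) + 4/(-3))/(√(-3 + 3) - 4))*(-3))*(11 + 9) = (((√5*(-1) + 4*(-⅓))/(√0 - 4))*(-3))*20 = (((-√5 - 4/3)/(0 - 4))*(-3))*20 = (((-4/3 - √5)/(-4))*(-3))*20 = (((-4/3 - √5)*(-¼))*(-3))*20 = ((⅓ + √5/4)*(-3))*20 = (-1 - 3*√5/4)*20 = -20 - 15*√5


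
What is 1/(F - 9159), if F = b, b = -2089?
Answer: -1/11248 ≈ -8.8905e-5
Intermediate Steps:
F = -2089
1/(F - 9159) = 1/(-2089 - 9159) = 1/(-11248) = -1/11248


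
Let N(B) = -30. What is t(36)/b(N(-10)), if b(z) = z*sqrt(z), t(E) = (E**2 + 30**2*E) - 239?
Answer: 33457*I*sqrt(30)/900 ≈ 203.61*I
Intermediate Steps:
t(E) = -239 + E**2 + 900*E (t(E) = (E**2 + 900*E) - 239 = -239 + E**2 + 900*E)
b(z) = z**(3/2)
t(36)/b(N(-10)) = (-239 + 36**2 + 900*36)/((-30)**(3/2)) = (-239 + 1296 + 32400)/((-30*I*sqrt(30))) = 33457*(I*sqrt(30)/900) = 33457*I*sqrt(30)/900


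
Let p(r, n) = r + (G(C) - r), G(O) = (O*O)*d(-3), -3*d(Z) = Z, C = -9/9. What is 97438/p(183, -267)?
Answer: 97438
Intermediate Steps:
C = -1 (C = -9*⅑ = -1)
d(Z) = -Z/3
G(O) = O² (G(O) = (O*O)*(-⅓*(-3)) = O²*1 = O²)
p(r, n) = 1 (p(r, n) = r + ((-1)² - r) = r + (1 - r) = 1)
97438/p(183, -267) = 97438/1 = 97438*1 = 97438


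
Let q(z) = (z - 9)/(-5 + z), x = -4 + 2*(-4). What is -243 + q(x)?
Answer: -4110/17 ≈ -241.76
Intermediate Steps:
x = -12 (x = -4 - 8 = -12)
q(z) = (-9 + z)/(-5 + z)
-243 + q(x) = -243 + (-9 - 12)/(-5 - 12) = -243 - 21/(-17) = -243 - 1/17*(-21) = -243 + 21/17 = -4110/17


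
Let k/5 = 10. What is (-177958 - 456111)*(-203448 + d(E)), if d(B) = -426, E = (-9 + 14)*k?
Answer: 129270183306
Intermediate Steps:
k = 50 (k = 5*10 = 50)
E = 250 (E = (-9 + 14)*50 = 5*50 = 250)
(-177958 - 456111)*(-203448 + d(E)) = (-177958 - 456111)*(-203448 - 426) = -634069*(-203874) = 129270183306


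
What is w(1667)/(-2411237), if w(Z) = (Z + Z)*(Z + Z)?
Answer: -11115556/2411237 ≈ -4.6099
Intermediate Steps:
w(Z) = 4*Z² (w(Z) = (2*Z)*(2*Z) = 4*Z²)
w(1667)/(-2411237) = (4*1667²)/(-2411237) = (4*2778889)*(-1/2411237) = 11115556*(-1/2411237) = -11115556/2411237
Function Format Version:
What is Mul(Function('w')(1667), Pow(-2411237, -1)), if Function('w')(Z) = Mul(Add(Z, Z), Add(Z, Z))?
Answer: Rational(-11115556, 2411237) ≈ -4.6099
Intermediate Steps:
Function('w')(Z) = Mul(4, Pow(Z, 2)) (Function('w')(Z) = Mul(Mul(2, Z), Mul(2, Z)) = Mul(4, Pow(Z, 2)))
Mul(Function('w')(1667), Pow(-2411237, -1)) = Mul(Mul(4, Pow(1667, 2)), Pow(-2411237, -1)) = Mul(Mul(4, 2778889), Rational(-1, 2411237)) = Mul(11115556, Rational(-1, 2411237)) = Rational(-11115556, 2411237)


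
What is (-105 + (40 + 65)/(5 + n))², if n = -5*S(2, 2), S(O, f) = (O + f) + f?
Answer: 298116/25 ≈ 11925.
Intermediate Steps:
S(O, f) = O + 2*f
n = -30 (n = -5*(2 + 2*2) = -5*(2 + 4) = -5*6 = -30)
(-105 + (40 + 65)/(5 + n))² = (-105 + (40 + 65)/(5 - 30))² = (-105 + 105/(-25))² = (-105 + 105*(-1/25))² = (-105 - 21/5)² = (-546/5)² = 298116/25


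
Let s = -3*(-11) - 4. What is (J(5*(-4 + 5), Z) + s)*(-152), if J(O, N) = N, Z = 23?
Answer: -7904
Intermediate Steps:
s = 29 (s = 33 - 4 = 29)
(J(5*(-4 + 5), Z) + s)*(-152) = (23 + 29)*(-152) = 52*(-152) = -7904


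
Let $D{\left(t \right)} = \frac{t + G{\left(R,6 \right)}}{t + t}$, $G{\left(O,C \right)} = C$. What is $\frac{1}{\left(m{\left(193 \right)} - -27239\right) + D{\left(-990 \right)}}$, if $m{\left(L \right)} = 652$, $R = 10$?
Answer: $\frac{165}{4602097} \approx 3.5853 \cdot 10^{-5}$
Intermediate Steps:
$D{\left(t \right)} = \frac{6 + t}{2 t}$ ($D{\left(t \right)} = \frac{t + 6}{t + t} = \frac{6 + t}{2 t}$)
$\frac{1}{\left(m{\left(193 \right)} - -27239\right) + D{\left(-990 \right)}} = \frac{1}{\left(652 - -27239\right) + \frac{6 - 990}{2 \left(-990\right)}} = \frac{1}{\left(652 + 27239\right) + \frac{1}{2} \left(- \frac{1}{990}\right) \left(-984\right)} = \frac{1}{27891 + \frac{82}{165}} = \frac{1}{\frac{4602097}{165}} = \frac{165}{4602097}$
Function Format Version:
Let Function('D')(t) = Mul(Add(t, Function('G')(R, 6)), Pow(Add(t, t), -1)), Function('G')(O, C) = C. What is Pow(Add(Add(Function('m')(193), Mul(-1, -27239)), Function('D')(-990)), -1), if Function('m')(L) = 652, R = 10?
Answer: Rational(165, 4602097) ≈ 3.5853e-5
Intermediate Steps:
Function('D')(t) = Mul(Rational(1, 2), Pow(t, -1), Add(6, t)) (Function('D')(t) = Mul(Add(t, 6), Pow(Add(t, t), -1)) = Mul(Add(6, t), Pow(Mul(2, t), -1)) = Mul(Add(6, t), Mul(Rational(1, 2), Pow(t, -1))) = Mul(Rational(1, 2), Pow(t, -1), Add(6, t)))
Pow(Add(Add(Function('m')(193), Mul(-1, -27239)), Function('D')(-990)), -1) = Pow(Add(Add(652, Mul(-1, -27239)), Mul(Rational(1, 2), Pow(-990, -1), Add(6, -990))), -1) = Pow(Add(Add(652, 27239), Mul(Rational(1, 2), Rational(-1, 990), -984)), -1) = Pow(Add(27891, Rational(82, 165)), -1) = Pow(Rational(4602097, 165), -1) = Rational(165, 4602097)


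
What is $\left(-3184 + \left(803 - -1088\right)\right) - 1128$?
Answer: $-2421$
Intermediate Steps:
$\left(-3184 + \left(803 - -1088\right)\right) - 1128 = \left(-3184 + \left(803 + 1088\right)\right) - 1128 = \left(-3184 + 1891\right) - 1128 = -1293 - 1128 = -2421$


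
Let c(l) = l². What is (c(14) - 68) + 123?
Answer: 251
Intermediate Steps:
(c(14) - 68) + 123 = (14² - 68) + 123 = (196 - 68) + 123 = 128 + 123 = 251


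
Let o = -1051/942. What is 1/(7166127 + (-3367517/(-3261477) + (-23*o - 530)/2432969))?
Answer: 2491612744656882/17855215935135535671703 ≈ 1.3955e-7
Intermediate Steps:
o = -1051/942 (o = -1051*1/942 = -1051/942 ≈ -1.1157)
1/(7166127 + (-3367517/(-3261477) + (-23*o - 530)/2432969)) = 1/(7166127 + (-3367517/(-3261477) + (-23*(-1051/942) - 530)/2432969)) = 1/(7166127 + (-3367517*(-1/3261477) + (24173/942 - 530)*(1/2432969))) = 1/(7166127 + (3367517/3261477 - 475087/942*1/2432969)) = 1/(7166127 + (3367517/3261477 - 475087/2291856798)) = 1/(7166127 + 2572105747835689/2491612744656882) = 1/(17855215935135535671703/2491612744656882) = 2491612744656882/17855215935135535671703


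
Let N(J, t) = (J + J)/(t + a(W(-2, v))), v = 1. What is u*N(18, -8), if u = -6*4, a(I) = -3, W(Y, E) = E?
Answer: 864/11 ≈ 78.545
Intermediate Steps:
N(J, t) = 2*J/(-3 + t) (N(J, t) = (J + J)/(t - 3) = (2*J)/(-3 + t) = 2*J/(-3 + t))
u = -24
u*N(18, -8) = -48*18/(-3 - 8) = -48*18/(-11) = -48*18*(-1)/11 = -24*(-36/11) = 864/11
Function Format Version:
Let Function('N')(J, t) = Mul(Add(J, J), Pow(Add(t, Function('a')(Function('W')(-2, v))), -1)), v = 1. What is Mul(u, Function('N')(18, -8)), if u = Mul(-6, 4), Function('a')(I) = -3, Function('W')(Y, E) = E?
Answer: Rational(864, 11) ≈ 78.545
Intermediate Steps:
Function('N')(J, t) = Mul(2, J, Pow(Add(-3, t), -1)) (Function('N')(J, t) = Mul(Add(J, J), Pow(Add(t, -3), -1)) = Mul(Mul(2, J), Pow(Add(-3, t), -1)) = Mul(2, J, Pow(Add(-3, t), -1)))
u = -24
Mul(u, Function('N')(18, -8)) = Mul(-24, Mul(2, 18, Pow(Add(-3, -8), -1))) = Mul(-24, Mul(2, 18, Pow(-11, -1))) = Mul(-24, Mul(2, 18, Rational(-1, 11))) = Mul(-24, Rational(-36, 11)) = Rational(864, 11)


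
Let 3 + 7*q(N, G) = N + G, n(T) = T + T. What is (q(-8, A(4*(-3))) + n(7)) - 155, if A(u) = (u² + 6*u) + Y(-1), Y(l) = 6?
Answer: -920/7 ≈ -131.43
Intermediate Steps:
n(T) = 2*T
A(u) = 6 + u² + 6*u (A(u) = (u² + 6*u) + 6 = 6 + u² + 6*u)
q(N, G) = -3/7 + G/7 + N/7 (q(N, G) = -3/7 + (N + G)/7 = -3/7 + (G + N)/7 = -3/7 + (G/7 + N/7) = -3/7 + G/7 + N/7)
(q(-8, A(4*(-3))) + n(7)) - 155 = ((-3/7 + (6 + (4*(-3))² + 6*(4*(-3)))/7 + (⅐)*(-8)) + 2*7) - 155 = ((-3/7 + (6 + (-12)² + 6*(-12))/7 - 8/7) + 14) - 155 = ((-3/7 + (6 + 144 - 72)/7 - 8/7) + 14) - 155 = ((-3/7 + (⅐)*78 - 8/7) + 14) - 155 = ((-3/7 + 78/7 - 8/7) + 14) - 155 = (67/7 + 14) - 155 = 165/7 - 155 = -920/7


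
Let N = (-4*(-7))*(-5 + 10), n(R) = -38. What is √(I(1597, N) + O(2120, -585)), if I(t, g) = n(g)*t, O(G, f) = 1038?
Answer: 16*I*√233 ≈ 244.23*I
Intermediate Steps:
N = 140 (N = 28*5 = 140)
I(t, g) = -38*t
√(I(1597, N) + O(2120, -585)) = √(-38*1597 + 1038) = √(-60686 + 1038) = √(-59648) = 16*I*√233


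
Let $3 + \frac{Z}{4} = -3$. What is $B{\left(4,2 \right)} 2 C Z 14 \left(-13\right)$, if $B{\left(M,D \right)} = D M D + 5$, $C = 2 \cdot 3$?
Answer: $1100736$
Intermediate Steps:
$Z = -24$ ($Z = -12 + 4 \left(-3\right) = -12 - 12 = -24$)
$C = 6$
$B{\left(M,D \right)} = 5 + M D^{2}$ ($B{\left(M,D \right)} = M D^{2} + 5 = 5 + M D^{2}$)
$B{\left(4,2 \right)} 2 C Z 14 \left(-13\right) = \left(5 + 4 \cdot 2^{2}\right) 2 \cdot 6 \left(-24\right) 14 \left(-13\right) = \left(5 + 4 \cdot 4\right) 12 \left(-24\right) 14 \left(-13\right) = \left(5 + 16\right) 12 \left(-24\right) 14 \left(-13\right) = 21 \cdot 12 \left(-24\right) 14 \left(-13\right) = 252 \left(-24\right) 14 \left(-13\right) = \left(-6048\right) 14 \left(-13\right) = \left(-84672\right) \left(-13\right) = 1100736$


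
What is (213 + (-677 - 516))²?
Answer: 960400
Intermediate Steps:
(213 + (-677 - 516))² = (213 - 1193)² = (-980)² = 960400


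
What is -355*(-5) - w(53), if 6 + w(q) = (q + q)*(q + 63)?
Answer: -10515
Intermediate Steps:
w(q) = -6 + 2*q*(63 + q) (w(q) = -6 + (q + q)*(q + 63) = -6 + (2*q)*(63 + q) = -6 + 2*q*(63 + q))
-355*(-5) - w(53) = -355*(-5) - (-6 + 2*53**2 + 126*53) = 1775 - (-6 + 2*2809 + 6678) = 1775 - (-6 + 5618 + 6678) = 1775 - 1*12290 = 1775 - 12290 = -10515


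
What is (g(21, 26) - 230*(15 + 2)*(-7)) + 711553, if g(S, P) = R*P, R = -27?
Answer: 738221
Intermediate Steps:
g(S, P) = -27*P
(g(21, 26) - 230*(15 + 2)*(-7)) + 711553 = (-27*26 - 230*(15 + 2)*(-7)) + 711553 = (-702 - 3910*(-7)) + 711553 = (-702 - 230*(-119)) + 711553 = (-702 + 27370) + 711553 = 26668 + 711553 = 738221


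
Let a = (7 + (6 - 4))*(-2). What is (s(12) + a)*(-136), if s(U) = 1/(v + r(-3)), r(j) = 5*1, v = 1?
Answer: 7276/3 ≈ 2425.3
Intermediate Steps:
r(j) = 5
a = -18 (a = (7 + 2)*(-2) = 9*(-2) = -18)
s(U) = ⅙ (s(U) = 1/(1 + 5) = 1/6 = ⅙)
(s(12) + a)*(-136) = (⅙ - 18)*(-136) = -107/6*(-136) = 7276/3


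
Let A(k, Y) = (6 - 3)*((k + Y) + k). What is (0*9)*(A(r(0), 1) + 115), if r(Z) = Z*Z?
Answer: 0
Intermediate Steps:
r(Z) = Z²
A(k, Y) = 3*Y + 6*k (A(k, Y) = 3*((Y + k) + k) = 3*(Y + 2*k) = 3*Y + 6*k)
(0*9)*(A(r(0), 1) + 115) = (0*9)*((3*1 + 6*0²) + 115) = 0*((3 + 6*0) + 115) = 0*((3 + 0) + 115) = 0*(3 + 115) = 0*118 = 0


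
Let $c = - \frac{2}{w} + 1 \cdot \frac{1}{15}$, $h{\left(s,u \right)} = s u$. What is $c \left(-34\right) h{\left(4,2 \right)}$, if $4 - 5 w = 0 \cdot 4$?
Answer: $\frac{9928}{15} \approx 661.87$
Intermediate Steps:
$w = \frac{4}{5}$ ($w = \frac{4}{5} - \frac{0 \cdot 4}{5} = \frac{4}{5} - 0 = \frac{4}{5} + 0 = \frac{4}{5} \approx 0.8$)
$c = - \frac{73}{30}$ ($c = - \frac{2}{\frac{4}{5}} + 1 \cdot \frac{1}{15} = \left(-2\right) \frac{5}{4} + 1 \cdot \frac{1}{15} = - \frac{5}{2} + \frac{1}{15} = - \frac{73}{30} \approx -2.4333$)
$c \left(-34\right) h{\left(4,2 \right)} = \left(- \frac{73}{30}\right) \left(-34\right) 4 \cdot 2 = \frac{1241}{15} \cdot 8 = \frac{9928}{15}$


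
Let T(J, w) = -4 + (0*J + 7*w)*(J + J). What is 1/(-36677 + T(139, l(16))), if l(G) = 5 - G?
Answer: -1/58087 ≈ -1.7216e-5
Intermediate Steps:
T(J, w) = -4 + 14*J*w (T(J, w) = -4 + (0 + 7*w)*(2*J) = -4 + (7*w)*(2*J) = -4 + 14*J*w)
1/(-36677 + T(139, l(16))) = 1/(-36677 + (-4 + 14*139*(5 - 1*16))) = 1/(-36677 + (-4 + 14*139*(5 - 16))) = 1/(-36677 + (-4 + 14*139*(-11))) = 1/(-36677 + (-4 - 21406)) = 1/(-36677 - 21410) = 1/(-58087) = -1/58087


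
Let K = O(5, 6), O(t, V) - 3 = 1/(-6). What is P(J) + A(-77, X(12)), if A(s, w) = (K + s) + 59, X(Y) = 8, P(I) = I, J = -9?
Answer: -145/6 ≈ -24.167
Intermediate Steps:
O(t, V) = 17/6 (O(t, V) = 3 + 1/(-6) = 3 - 1/6 = 17/6)
K = 17/6 ≈ 2.8333
A(s, w) = 371/6 + s (A(s, w) = (17/6 + s) + 59 = 371/6 + s)
P(J) + A(-77, X(12)) = -9 + (371/6 - 77) = -9 - 91/6 = -145/6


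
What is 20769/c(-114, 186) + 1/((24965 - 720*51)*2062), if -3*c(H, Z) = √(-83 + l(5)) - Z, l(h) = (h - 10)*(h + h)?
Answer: 280906041413891/841789632490 + 62307*I*√133/34729 ≈ 333.7 + 20.69*I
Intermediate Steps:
l(h) = 2*h*(-10 + h) (l(h) = (-10 + h)*(2*h) = 2*h*(-10 + h))
c(H, Z) = Z/3 - I*√133/3 (c(H, Z) = -(√(-83 + 2*5*(-10 + 5)) - Z)/3 = -(√(-83 + 2*5*(-5)) - Z)/3 = -(√(-83 - 50) - Z)/3 = -(√(-133) - Z)/3 = -(I*√133 - Z)/3 = -(-Z + I*√133)/3 = Z/3 - I*√133/3)
20769/c(-114, 186) + 1/((24965 - 720*51)*2062) = 20769/((⅓)*186 - I*√133/3) + 1/((24965 - 720*51)*2062) = 20769/(62 - I*√133/3) + (1/2062)/(24965 - 36720) = 20769/(62 - I*√133/3) + (1/2062)/(-11755) = 20769/(62 - I*√133/3) - 1/11755*1/2062 = 20769/(62 - I*√133/3) - 1/24238810 = -1/24238810 + 20769/(62 - I*√133/3)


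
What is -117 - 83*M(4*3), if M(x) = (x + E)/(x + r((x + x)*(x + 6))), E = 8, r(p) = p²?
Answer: -5459518/46659 ≈ -117.01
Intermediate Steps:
M(x) = (8 + x)/(x + 4*x²*(6 + x)²) (M(x) = (x + 8)/(x + ((x + x)*(x + 6))²) = (8 + x)/(x + ((2*x)*(6 + x))²) = (8 + x)/(x + (2*x*(6 + x))²) = (8 + x)/(x + 4*x²*(6 + x)²))
-117 - 83*M(4*3) = -117 - 83*(8 + 4*3)/((4*3)*(1 + 4*(4*3)*(6 + 4*3)²)) = -117 - 83*(8 + 12)/(12*(1 + 4*12*(6 + 12)²)) = -117 - 83*20/(12*(1 + 4*12*18²)) = -117 - 83*20/(12*(1 + 4*12*324)) = -117 - 83*20/(12*(1 + 15552)) = -117 - 83*20/(12*15553) = -117 - 83*5/46659 = -117 - 415/46659 = -5459518/46659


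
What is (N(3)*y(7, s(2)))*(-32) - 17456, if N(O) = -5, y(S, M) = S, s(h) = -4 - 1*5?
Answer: -16336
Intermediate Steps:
s(h) = -9 (s(h) = -4 - 5 = -9)
(N(3)*y(7, s(2)))*(-32) - 17456 = -5*7*(-32) - 17456 = -35*(-32) - 17456 = 1120 - 17456 = -16336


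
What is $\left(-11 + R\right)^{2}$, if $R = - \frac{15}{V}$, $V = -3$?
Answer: $36$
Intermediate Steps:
$R = 5$ ($R = - \frac{15}{-3} = \left(-15\right) \left(- \frac{1}{3}\right) = 5$)
$\left(-11 + R\right)^{2} = \left(-11 + 5\right)^{2} = \left(-6\right)^{2} = 36$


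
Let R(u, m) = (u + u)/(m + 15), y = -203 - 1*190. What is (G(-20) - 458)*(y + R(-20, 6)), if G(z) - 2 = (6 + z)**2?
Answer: 2156180/21 ≈ 1.0268e+5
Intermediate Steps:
y = -393 (y = -203 - 190 = -393)
R(u, m) = 2*u/(15 + m) (R(u, m) = (2*u)/(15 + m) = 2*u/(15 + m))
G(z) = 2 + (6 + z)**2
(G(-20) - 458)*(y + R(-20, 6)) = ((2 + (6 - 20)**2) - 458)*(-393 + 2*(-20)/(15 + 6)) = ((2 + (-14)**2) - 458)*(-393 + 2*(-20)/21) = ((2 + 196) - 458)*(-393 + 2*(-20)*(1/21)) = (198 - 458)*(-393 - 40/21) = -260*(-8293/21) = 2156180/21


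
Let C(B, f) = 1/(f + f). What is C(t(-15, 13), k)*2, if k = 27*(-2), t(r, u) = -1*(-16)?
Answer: -1/54 ≈ -0.018519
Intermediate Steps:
t(r, u) = 16
k = -54
C(B, f) = 1/(2*f)
C(t(-15, 13), k)*2 = ((1/2)/(-54))*2 = ((1/2)*(-1/54))*2 = -1/108*2 = -1/54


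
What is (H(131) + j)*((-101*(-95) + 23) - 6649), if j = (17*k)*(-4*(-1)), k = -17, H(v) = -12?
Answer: -3467792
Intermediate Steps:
j = -1156 (j = (17*(-17))*(-4*(-1)) = -289*4 = -1156)
(H(131) + j)*((-101*(-95) + 23) - 6649) = (-12 - 1156)*((-101*(-95) + 23) - 6649) = -1168*((9595 + 23) - 6649) = -1168*(9618 - 6649) = -1168*2969 = -3467792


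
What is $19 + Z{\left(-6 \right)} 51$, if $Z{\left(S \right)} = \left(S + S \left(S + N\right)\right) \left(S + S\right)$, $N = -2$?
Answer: $-25685$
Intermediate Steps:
$Z{\left(S \right)} = 2 S \left(S + S \left(-2 + S\right)\right)$ ($Z{\left(S \right)} = \left(S + S \left(S - 2\right)\right) \left(S + S\right) = \left(S + S \left(-2 + S\right)\right) 2 S = 2 S \left(S + S \left(-2 + S\right)\right)$)
$19 + Z{\left(-6 \right)} 51 = 19 + 2 \left(-6\right)^{2} \left(-1 - 6\right) 51 = 19 + 2 \cdot 36 \left(-7\right) 51 = 19 - 25704 = -25685$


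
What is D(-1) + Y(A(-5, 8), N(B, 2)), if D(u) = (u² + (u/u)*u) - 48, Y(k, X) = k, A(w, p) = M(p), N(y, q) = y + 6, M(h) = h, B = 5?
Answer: -40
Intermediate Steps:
N(y, q) = 6 + y
A(w, p) = p
D(u) = -48 + u + u² (D(u) = (u² + 1*u) - 48 = (u² + u) - 48 = (u + u²) - 48 = -48 + u + u²)
D(-1) + Y(A(-5, 8), N(B, 2)) = (-48 - 1 + (-1)²) + 8 = (-48 - 1 + 1) + 8 = -48 + 8 = -40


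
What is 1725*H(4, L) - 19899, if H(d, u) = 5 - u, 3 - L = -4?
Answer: -23349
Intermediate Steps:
L = 7 (L = 3 - 1*(-4) = 3 + 4 = 7)
1725*H(4, L) - 19899 = 1725*(5 - 1*7) - 19899 = 1725*(5 - 7) - 19899 = 1725*(-2) - 19899 = -3450 - 19899 = -23349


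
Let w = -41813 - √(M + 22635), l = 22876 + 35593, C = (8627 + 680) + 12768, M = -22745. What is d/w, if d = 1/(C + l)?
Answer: I/(80544*(√110 - 41813*I)) ≈ -2.9693e-10 + 7.448e-14*I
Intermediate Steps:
C = 22075 (C = 9307 + 12768 = 22075)
l = 58469
w = -41813 - I*√110 (w = -41813 - √(-22745 + 22635) = -41813 - √(-110) = -41813 - I*√110 ≈ -41813.0 - 10.488*I)
d = 1/80544 (d = 1/(22075 + 58469) = 1/80544 ≈ 1.2416e-5)
d/w = 1/(80544*(-41813 - I*√110))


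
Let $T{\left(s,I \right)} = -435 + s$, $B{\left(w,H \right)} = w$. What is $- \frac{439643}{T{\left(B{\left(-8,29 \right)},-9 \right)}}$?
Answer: $\frac{439643}{443} \approx 992.42$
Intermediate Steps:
$- \frac{439643}{T{\left(B{\left(-8,29 \right)},-9 \right)}} = - \frac{439643}{-435 - 8} = - \frac{439643}{-443} = \left(-439643\right) \left(- \frac{1}{443}\right) = \frac{439643}{443}$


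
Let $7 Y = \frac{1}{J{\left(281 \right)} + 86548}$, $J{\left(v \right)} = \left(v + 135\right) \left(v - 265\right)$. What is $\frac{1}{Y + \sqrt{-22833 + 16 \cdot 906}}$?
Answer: $\frac{652428}{3548746554949009} - \frac{425662295184 i \sqrt{8337}}{3548746554949009} \approx 1.8385 \cdot 10^{-10} - 0.010952 i$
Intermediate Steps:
$J{\left(v \right)} = \left(-265 + v\right) \left(135 + v\right)$ ($J{\left(v \right)} = \left(135 + v\right) \left(-265 + v\right) = \left(-265 + v\right) \left(135 + v\right)$)
$Y = \frac{1}{652428}$ ($Y = \frac{1}{7 \left(\left(-35775 + 281^{2} - 36530\right) + 86548\right)} = \frac{1}{7 \left(\left(-35775 + 78961 - 36530\right) + 86548\right)} = \frac{1}{7 \left(6656 + 86548\right)} = \frac{1}{7 \cdot 93204} = \frac{1}{7} \cdot \frac{1}{93204} = \frac{1}{652428} \approx 1.5327 \cdot 10^{-6}$)
$\frac{1}{Y + \sqrt{-22833 + 16 \cdot 906}} = \frac{1}{\frac{1}{652428} + \sqrt{-22833 + 16 \cdot 906}} = \frac{1}{\frac{1}{652428} + \sqrt{-22833 + 14496}} = \frac{1}{\frac{1}{652428} + \sqrt{-8337}} = \frac{1}{\frac{1}{652428} + i \sqrt{8337}}$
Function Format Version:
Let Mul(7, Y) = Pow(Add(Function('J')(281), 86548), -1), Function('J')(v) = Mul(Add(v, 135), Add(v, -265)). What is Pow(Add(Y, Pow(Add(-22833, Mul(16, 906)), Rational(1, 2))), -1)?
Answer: Add(Rational(652428, 3548746554949009), Mul(Rational(-425662295184, 3548746554949009), I, Pow(8337, Rational(1, 2)))) ≈ Add(1.8385e-10, Mul(-0.010952, I))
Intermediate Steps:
Function('J')(v) = Mul(Add(-265, v), Add(135, v)) (Function('J')(v) = Mul(Add(135, v), Add(-265, v)) = Mul(Add(-265, v), Add(135, v)))
Y = Rational(1, 652428) (Y = Mul(Rational(1, 7), Pow(Add(Add(-35775, Pow(281, 2), Mul(-130, 281)), 86548), -1)) = Mul(Rational(1, 7), Pow(Add(Add(-35775, 78961, -36530), 86548), -1)) = Mul(Rational(1, 7), Pow(Add(6656, 86548), -1)) = Mul(Rational(1, 7), Pow(93204, -1)) = Mul(Rational(1, 7), Rational(1, 93204)) = Rational(1, 652428) ≈ 1.5327e-6)
Pow(Add(Y, Pow(Add(-22833, Mul(16, 906)), Rational(1, 2))), -1) = Pow(Add(Rational(1, 652428), Pow(Add(-22833, Mul(16, 906)), Rational(1, 2))), -1) = Pow(Add(Rational(1, 652428), Pow(Add(-22833, 14496), Rational(1, 2))), -1) = Pow(Add(Rational(1, 652428), Pow(-8337, Rational(1, 2))), -1) = Pow(Add(Rational(1, 652428), Mul(I, Pow(8337, Rational(1, 2)))), -1)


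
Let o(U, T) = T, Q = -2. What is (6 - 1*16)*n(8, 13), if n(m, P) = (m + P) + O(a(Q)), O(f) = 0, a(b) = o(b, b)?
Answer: -210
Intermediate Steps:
a(b) = b
n(m, P) = P + m (n(m, P) = (m + P) + 0 = (P + m) + 0 = P + m)
(6 - 1*16)*n(8, 13) = (6 - 1*16)*(13 + 8) = (6 - 16)*21 = -10*21 = -210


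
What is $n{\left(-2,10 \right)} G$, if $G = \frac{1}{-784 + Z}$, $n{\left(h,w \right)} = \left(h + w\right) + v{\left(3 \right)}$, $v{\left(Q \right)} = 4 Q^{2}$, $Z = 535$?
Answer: $- \frac{44}{249} \approx -0.17671$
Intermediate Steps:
$n{\left(h,w \right)} = 36 + h + w$ ($n{\left(h,w \right)} = \left(h + w\right) + 4 \cdot 3^{2} = \left(h + w\right) + 4 \cdot 9 = \left(h + w\right) + 36 = 36 + h + w$)
$G = - \frac{1}{249}$ ($G = \frac{1}{-784 + 535} = \frac{1}{-249} = - \frac{1}{249} \approx -0.0040161$)
$n{\left(-2,10 \right)} G = \left(36 - 2 + 10\right) \left(- \frac{1}{249}\right) = 44 \left(- \frac{1}{249}\right) = - \frac{44}{249}$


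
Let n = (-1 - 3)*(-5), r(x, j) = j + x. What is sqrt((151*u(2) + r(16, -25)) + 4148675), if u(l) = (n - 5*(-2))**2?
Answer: sqrt(4284566) ≈ 2069.9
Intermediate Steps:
n = 20 (n = -4*(-5) = 20)
u(l) = 900 (u(l) = (20 - 5*(-2))**2 = (20 + 10)**2 = 30**2 = 900)
sqrt((151*u(2) + r(16, -25)) + 4148675) = sqrt((151*900 + (-25 + 16)) + 4148675) = sqrt((135900 - 9) + 4148675) = sqrt(135891 + 4148675) = sqrt(4284566)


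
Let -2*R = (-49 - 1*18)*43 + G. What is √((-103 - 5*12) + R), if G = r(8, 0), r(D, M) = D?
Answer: 3*√566/2 ≈ 35.686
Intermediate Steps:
G = 8
R = 2873/2 (R = -((-49 - 1*18)*43 + 8)/2 = -((-49 - 18)*43 + 8)/2 = -(-67*43 + 8)/2 = -(-2881 + 8)/2 = -½*(-2873) = 2873/2 ≈ 1436.5)
√((-103 - 5*12) + R) = √((-103 - 5*12) + 2873/2) = √((-103 - 60) + 2873/2) = √(-163 + 2873/2) = √(2547/2) = 3*√566/2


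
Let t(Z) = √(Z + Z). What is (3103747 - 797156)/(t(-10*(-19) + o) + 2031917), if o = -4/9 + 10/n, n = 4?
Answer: 42181213184523/37158180250544 - 6919773*√3457/37158180250544 ≈ 1.1352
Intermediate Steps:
o = 37/18 (o = -4/9 + 10/4 = -4*⅑ + 10*(¼) = -4/9 + 5/2 = 37/18 ≈ 2.0556)
t(Z) = √2*√Z (t(Z) = √(2*Z) = √2*√Z)
(3103747 - 797156)/(t(-10*(-19) + o) + 2031917) = (3103747 - 797156)/(√2*√(-10*(-19) + 37/18) + 2031917) = 2306591/(√2*√(190 + 37/18) + 2031917) = 2306591/(√2*√(3457/18) + 2031917) = 2306591/(√2*(√6914/6) + 2031917) = 2306591/(√3457/3 + 2031917) = 2306591/(2031917 + √3457/3)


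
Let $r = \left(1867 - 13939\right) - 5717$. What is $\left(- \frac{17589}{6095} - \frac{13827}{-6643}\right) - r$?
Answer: $\frac{720227764903}{40489085} \approx 17788.0$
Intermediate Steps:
$r = -17789$ ($r = -12072 - 5717 = -17789$)
$\left(- \frac{17589}{6095} - \frac{13827}{-6643}\right) - r = \left(- \frac{17589}{6095} - \frac{13827}{-6643}\right) - -17789 = \left(\left(-17589\right) \frac{1}{6095} - - \frac{13827}{6643}\right) + 17789 = \left(- \frac{17589}{6095} + \frac{13827}{6643}\right) + 17789 = - \frac{32568162}{40489085} + 17789 = \frac{720227764903}{40489085}$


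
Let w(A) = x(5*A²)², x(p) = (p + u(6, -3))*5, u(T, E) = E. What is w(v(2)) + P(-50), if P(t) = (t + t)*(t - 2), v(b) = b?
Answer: 12425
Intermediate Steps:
x(p) = -15 + 5*p (x(p) = (p - 3)*5 = (-3 + p)*5 = -15 + 5*p)
P(t) = 2*t*(-2 + t) (P(t) = (2*t)*(-2 + t) = 2*t*(-2 + t))
w(A) = (-15 + 25*A²)² (w(A) = (-15 + 5*(5*A²))² = (-15 + 25*A²)²)
w(v(2)) + P(-50) = 25*(-3 + 5*2²)² + 2*(-50)*(-2 - 50) = 25*(-3 + 5*4)² + 2*(-50)*(-52) = 25*(-3 + 20)² + 5200 = 25*17² + 5200 = 25*289 + 5200 = 7225 + 5200 = 12425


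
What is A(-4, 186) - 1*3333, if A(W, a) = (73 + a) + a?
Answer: -2888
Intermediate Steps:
A(W, a) = 73 + 2*a
A(-4, 186) - 1*3333 = (73 + 2*186) - 1*3333 = (73 + 372) - 3333 = 445 - 3333 = -2888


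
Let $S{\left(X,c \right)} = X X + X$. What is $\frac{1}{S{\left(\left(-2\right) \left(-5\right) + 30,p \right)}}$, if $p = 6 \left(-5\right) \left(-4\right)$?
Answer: $\frac{1}{1640} \approx 0.00060976$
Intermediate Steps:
$p = 120$ ($p = \left(-30\right) \left(-4\right) = 120$)
$S{\left(X,c \right)} = X + X^{2}$ ($S{\left(X,c \right)} = X^{2} + X = X + X^{2}$)
$\frac{1}{S{\left(\left(-2\right) \left(-5\right) + 30,p \right)}} = \frac{1}{\left(\left(-2\right) \left(-5\right) + 30\right) \left(1 + \left(\left(-2\right) \left(-5\right) + 30\right)\right)} = \frac{1}{\left(10 + 30\right) \left(1 + \left(10 + 30\right)\right)} = \frac{1}{40 \left(1 + 40\right)} = \frac{1}{40 \cdot 41} = \frac{1}{1640}$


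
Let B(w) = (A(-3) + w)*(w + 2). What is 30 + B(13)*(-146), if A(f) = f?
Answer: -21870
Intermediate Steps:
B(w) = (-3 + w)*(2 + w) (B(w) = (-3 + w)*(w + 2) = (-3 + w)*(2 + w))
30 + B(13)*(-146) = 30 + (-6 + 13**2 - 1*13)*(-146) = 30 + (-6 + 169 - 13)*(-146) = 30 + 150*(-146) = 30 - 21900 = -21870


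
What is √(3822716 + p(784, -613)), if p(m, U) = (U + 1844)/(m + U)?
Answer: √12420027673/57 ≈ 1955.2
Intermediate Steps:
p(m, U) = (1844 + U)/(U + m)
√(3822716 + p(784, -613)) = √(3822716 + (1844 - 613)/(-613 + 784)) = √(3822716 + 1231/171) = √(653685667/171) = √12420027673/57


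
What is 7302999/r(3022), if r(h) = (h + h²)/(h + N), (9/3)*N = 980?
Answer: 12227654659/4567753 ≈ 2677.0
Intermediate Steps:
N = 980/3 (N = (⅓)*980 = 980/3 ≈ 326.67)
r(h) = (h + h²)/(980/3 + h) (r(h) = (h + h²)/(h + 980/3) = (h + h²)/(980/3 + h))
7302999/r(3022) = 7302999/((3*3022*(1 + 3022)/(980 + 3*3022))) = 7302999/((3*3022*3023/(980 + 9066))) = 7302999/((3*3022*3023/10046)) = 7302999/((3*3022*(1/10046)*3023)) = 7302999/(13703259/5023) = 7302999*(5023/13703259) = 12227654659/4567753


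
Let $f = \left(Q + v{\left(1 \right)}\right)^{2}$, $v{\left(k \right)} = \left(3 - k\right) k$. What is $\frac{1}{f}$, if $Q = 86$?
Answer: $\frac{1}{7744} \approx 0.00012913$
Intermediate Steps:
$v{\left(k \right)} = k \left(3 - k\right)$
$f = 7744$ ($f = \left(86 + 1 \left(3 - 1\right)\right)^{2} = \left(86 + 1 \cdot 2\right)^{2} = \left(86 + 2\right)^{2} = 88^{2} = 7744$)
$\frac{1}{f} = \frac{1}{7744}$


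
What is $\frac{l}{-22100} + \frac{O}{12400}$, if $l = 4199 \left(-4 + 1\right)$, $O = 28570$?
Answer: $\frac{17819}{6200} \approx 2.874$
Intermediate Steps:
$l = -12597$ ($l = 4199 \left(-3\right) = -12597$)
$\frac{l}{-22100} + \frac{O}{12400} = - \frac{12597}{-22100} + \frac{28570}{12400} = \left(-12597\right) \left(- \frac{1}{22100}\right) + 28570 \cdot \frac{1}{12400} = \frac{57}{100} + \frac{2857}{1240} = \frac{17819}{6200}$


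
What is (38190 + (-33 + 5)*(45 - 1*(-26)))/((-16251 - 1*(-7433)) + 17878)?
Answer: 18101/4530 ≈ 3.9958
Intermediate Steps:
(38190 + (-33 + 5)*(45 - 1*(-26)))/((-16251 - 1*(-7433)) + 17878) = (38190 - 28*(45 + 26))/((-16251 + 7433) + 17878) = (38190 - 28*71)/(-8818 + 17878) = (38190 - 1988)/9060 = 36202*(1/9060) = 18101/4530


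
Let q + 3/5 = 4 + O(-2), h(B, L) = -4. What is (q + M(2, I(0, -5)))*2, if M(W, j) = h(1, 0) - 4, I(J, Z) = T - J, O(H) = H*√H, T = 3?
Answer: -46/5 - 4*I*√2 ≈ -9.2 - 5.6569*I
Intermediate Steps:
O(H) = H^(3/2)
I(J, Z) = 3 - J
M(W, j) = -8 (M(W, j) = -4 - 4 = -8)
q = 17/5 - 2*I*√2 (q = -⅗ + (4 + (-2)^(3/2)) = -⅗ + (4 - 2*I*√2) = 17/5 - 2*I*√2 ≈ 3.4 - 2.8284*I)
(q + M(2, I(0, -5)))*2 = ((17/5 - 2*I*√2) - 8)*2 = (-23/5 - 2*I*√2)*2 = -46/5 - 4*I*√2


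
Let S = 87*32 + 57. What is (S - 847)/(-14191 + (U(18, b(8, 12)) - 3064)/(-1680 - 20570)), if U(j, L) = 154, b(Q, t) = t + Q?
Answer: -2218325/15787342 ≈ -0.14051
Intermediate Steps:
b(Q, t) = Q + t
S = 2841 (S = 2784 + 57 = 2841)
(S - 847)/(-14191 + (U(18, b(8, 12)) - 3064)/(-1680 - 20570)) = (2841 - 847)/(-14191 + (154 - 3064)/(-1680 - 20570)) = 1994/(-14191 - 2910/(-22250)) = 1994/(-14191 - 2910*(-1/22250)) = 1994/(-14191 + 291/2225) = 1994/(-31574684/2225) = 1994*(-2225/31574684) = -2218325/15787342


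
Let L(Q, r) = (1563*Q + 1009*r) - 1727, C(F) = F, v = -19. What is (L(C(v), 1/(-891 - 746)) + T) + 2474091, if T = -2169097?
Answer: 447833081/1637 ≈ 2.7357e+5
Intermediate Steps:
L(Q, r) = -1727 + 1009*r + 1563*Q (L(Q, r) = (1009*r + 1563*Q) - 1727 = -1727 + 1009*r + 1563*Q)
(L(C(v), 1/(-891 - 746)) + T) + 2474091 = ((-1727 + 1009/(-891 - 746) + 1563*(-19)) - 2169097) + 2474091 = ((-1727 + 1009/(-1637) - 29697) - 2169097) + 2474091 = ((-1727 + 1009*(-1/1637) - 29697) - 2169097) + 2474091 = ((-1727 - 1009/1637 - 29697) - 2169097) + 2474091 = (-51442097/1637 - 2169097) + 2474091 = -3602253886/1637 + 2474091 = 447833081/1637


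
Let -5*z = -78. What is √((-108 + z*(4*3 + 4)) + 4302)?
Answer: 23*√210/5 ≈ 66.660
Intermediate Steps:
z = 78/5 (z = -⅕*(-78) = 78/5 ≈ 15.600)
√((-108 + z*(4*3 + 4)) + 4302) = √((-108 + 78*(4*3 + 4)/5) + 4302) = √((-108 + 78*(12 + 4)/5) + 4302) = √((-108 + (78/5)*16) + 4302) = √((-108 + 1248/5) + 4302) = √(708/5 + 4302) = √(22218/5) = 23*√210/5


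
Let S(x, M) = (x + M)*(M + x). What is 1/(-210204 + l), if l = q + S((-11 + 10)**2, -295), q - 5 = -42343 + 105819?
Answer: -1/60287 ≈ -1.6587e-5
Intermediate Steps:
S(x, M) = (M + x)**2 (S(x, M) = (M + x)*(M + x) = (M + x)**2)
q = 63481 (q = 5 + (-42343 + 105819) = 5 + 63476 = 63481)
l = 149917 (l = 63481 + (-295 + (-11 + 10)**2)**2 = 63481 + (-295 + (-1)**2)**2 = 63481 + (-295 + 1)**2 = 63481 + (-294)**2 = 63481 + 86436 = 149917)
1/(-210204 + l) = 1/(-210204 + 149917) = 1/(-60287) = -1/60287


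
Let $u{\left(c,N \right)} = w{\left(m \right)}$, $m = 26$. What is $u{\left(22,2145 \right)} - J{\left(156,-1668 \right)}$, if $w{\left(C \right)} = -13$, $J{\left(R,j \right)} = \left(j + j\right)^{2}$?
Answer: $-11128909$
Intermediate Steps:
$J{\left(R,j \right)} = 4 j^{2}$ ($J{\left(R,j \right)} = \left(2 j\right)^{2} = 4 j^{2}$)
$u{\left(c,N \right)} = -13$
$u{\left(22,2145 \right)} - J{\left(156,-1668 \right)} = -13 - 4 \left(-1668\right)^{2} = -13 - 4 \cdot 2782224 = -13 - 11128896 = -11128909$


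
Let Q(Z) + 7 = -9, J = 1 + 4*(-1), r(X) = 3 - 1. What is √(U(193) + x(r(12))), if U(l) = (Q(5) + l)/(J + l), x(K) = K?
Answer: √105830/190 ≈ 1.7122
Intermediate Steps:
r(X) = 2
J = -3 (J = 1 - 4 = -3)
Q(Z) = -16 (Q(Z) = -7 - 9 = -16)
U(l) = (-16 + l)/(-3 + l)
√(U(193) + x(r(12))) = √((-16 + 193)/(-3 + 193) + 2) = √(177/190 + 2) = √(557/190) = √105830/190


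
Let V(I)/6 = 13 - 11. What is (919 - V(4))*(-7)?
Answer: -6349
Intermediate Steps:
V(I) = 12 (V(I) = 6*(13 - 11) = 6*2 = 12)
(919 - V(4))*(-7) = (919 - 1*12)*(-7) = (919 - 12)*(-7) = 907*(-7) = -6349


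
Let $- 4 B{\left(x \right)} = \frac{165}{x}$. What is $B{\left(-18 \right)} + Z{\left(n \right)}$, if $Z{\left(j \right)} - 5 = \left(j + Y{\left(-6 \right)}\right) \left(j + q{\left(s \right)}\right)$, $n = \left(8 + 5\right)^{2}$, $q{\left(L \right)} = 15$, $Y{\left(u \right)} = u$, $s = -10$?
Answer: $\frac{719983}{24} \approx 29999.0$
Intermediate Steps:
$B{\left(x \right)} = - \frac{165}{4 x}$ ($B{\left(x \right)} = - \frac{165 \frac{1}{x}}{4} = - \frac{165}{4 x}$)
$n = 169$ ($n = 13^{2} = 169$)
$Z{\left(j \right)} = 5 + \left(-6 + j\right) \left(15 + j\right)$ ($Z{\left(j \right)} = 5 + \left(j - 6\right) \left(j + 15\right) = 5 + \left(-6 + j\right) \left(15 + j\right)$)
$B{\left(-18 \right)} + Z{\left(n \right)} = - \frac{165}{4 \left(-18\right)} + \left(-85 + 169^{2} + 9 \cdot 169\right) = \left(- \frac{165}{4}\right) \left(- \frac{1}{18}\right) + \left(-85 + 28561 + 1521\right) = \frac{55}{24} + 29997 = \frac{719983}{24}$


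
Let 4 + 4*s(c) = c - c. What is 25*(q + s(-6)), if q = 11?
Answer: 250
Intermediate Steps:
s(c) = -1 (s(c) = -1 + (c - c)/4 = -1 + (1/4)*0 = -1 + 0 = -1)
25*(q + s(-6)) = 25*(11 - 1) = 25*10 = 250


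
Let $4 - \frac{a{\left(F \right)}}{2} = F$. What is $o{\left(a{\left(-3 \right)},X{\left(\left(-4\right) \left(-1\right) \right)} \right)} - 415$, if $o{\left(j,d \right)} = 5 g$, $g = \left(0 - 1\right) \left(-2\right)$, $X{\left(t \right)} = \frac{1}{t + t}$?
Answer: $-405$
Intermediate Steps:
$a{\left(F \right)} = 8 - 2 F$
$X{\left(t \right)} = \frac{1}{2 t}$
$g = 2$ ($g = \left(-1\right) \left(-2\right) = 2$)
$o{\left(j,d \right)} = 10$ ($o{\left(j,d \right)} = 5 \cdot 2 = 10$)
$o{\left(a{\left(-3 \right)},X{\left(\left(-4\right) \left(-1\right) \right)} \right)} - 415 = 10 - 415 = -405$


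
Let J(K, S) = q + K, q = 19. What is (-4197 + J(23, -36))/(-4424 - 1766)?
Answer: 831/1238 ≈ 0.67124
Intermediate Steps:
J(K, S) = 19 + K
(-4197 + J(23, -36))/(-4424 - 1766) = (-4197 + (19 + 23))/(-4424 - 1766) = (-4197 + 42)/(-6190) = -4155*(-1/6190) = 831/1238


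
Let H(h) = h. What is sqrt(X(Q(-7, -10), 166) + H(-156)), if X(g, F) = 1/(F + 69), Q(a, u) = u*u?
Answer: I*sqrt(8614865)/235 ≈ 12.49*I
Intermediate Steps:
Q(a, u) = u**2
X(g, F) = 1/(69 + F)
sqrt(X(Q(-7, -10), 166) + H(-156)) = sqrt(1/(69 + 166) - 156) = sqrt(1/235 - 156) = sqrt(-36659/235) = I*sqrt(8614865)/235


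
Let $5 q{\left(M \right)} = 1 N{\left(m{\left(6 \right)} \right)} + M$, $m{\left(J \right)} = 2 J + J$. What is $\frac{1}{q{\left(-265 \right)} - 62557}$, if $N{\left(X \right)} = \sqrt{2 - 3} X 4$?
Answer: $- \frac{260875}{16333384614} - \frac{10 i}{2722230769} \approx -1.5972 \cdot 10^{-5} - 3.6735 \cdot 10^{-9} i$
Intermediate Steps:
$m{\left(J \right)} = 3 J$
$N{\left(X \right)} = 4 i X$ ($N{\left(X \right)} = \sqrt{-1} X 4 = i X 4 = 4 i X$)
$q{\left(M \right)} = \frac{M}{5} + \frac{72 i}{5}$ ($q{\left(M \right)} = \frac{1 \cdot 4 i 3 \cdot 6 + M}{5} = \frac{1 \cdot 4 i 18 + M}{5} = \frac{1 \cdot 72 i + M}{5} = \frac{72 i + M}{5} = \frac{M + 72 i}{5} = \frac{M}{5} + \frac{72 i}{5}$)
$\frac{1}{q{\left(-265 \right)} - 62557} = \frac{1}{\left(\frac{1}{5} \left(-265\right) + \frac{72 i}{5}\right) - 62557} = \frac{1}{\left(-53 + \frac{72 i}{5}\right) - 62557} = \frac{1}{-62610 + \frac{72 i}{5}} = \frac{25 \left(-62610 - \frac{72 i}{5}\right)}{98000307684}$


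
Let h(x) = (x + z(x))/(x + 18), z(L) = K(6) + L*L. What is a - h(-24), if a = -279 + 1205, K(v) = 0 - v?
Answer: 1017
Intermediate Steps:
K(v) = -v
z(L) = -6 + L² (z(L) = -1*6 + L*L = -6 + L²)
h(x) = (-6 + x + x²)/(18 + x) (h(x) = (x + (-6 + x²))/(x + 18) = (-6 + x + x²)/(18 + x))
a = 926
a - h(-24) = 926 - (-6 - 24 + (-24)²)/(18 - 24) = 926 - (-6 - 24 + 576)/(-6) = 926 - (-1)*546/6 = 926 - 1*(-91) = 926 + 91 = 1017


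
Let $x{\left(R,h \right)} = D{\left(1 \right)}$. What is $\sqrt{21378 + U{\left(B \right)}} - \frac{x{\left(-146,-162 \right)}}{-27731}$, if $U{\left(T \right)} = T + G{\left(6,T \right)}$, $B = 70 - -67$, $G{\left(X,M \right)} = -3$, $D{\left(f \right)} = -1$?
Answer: $- \frac{1}{27731} + 2 \sqrt{5378} \approx 146.67$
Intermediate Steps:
$x{\left(R,h \right)} = -1$
$B = 137$ ($B = 70 + 67 = 137$)
$U{\left(T \right)} = -3 + T$ ($U{\left(T \right)} = T - 3 = -3 + T$)
$\sqrt{21378 + U{\left(B \right)}} - \frac{x{\left(-146,-162 \right)}}{-27731} = \sqrt{21378 + \left(-3 + 137\right)} - - \frac{1}{-27731} = \sqrt{21378 + 134} - \left(-1\right) \left(- \frac{1}{27731}\right) = \sqrt{21512} - \frac{1}{27731} = 2 \sqrt{5378} - \frac{1}{27731} = - \frac{1}{27731} + 2 \sqrt{5378}$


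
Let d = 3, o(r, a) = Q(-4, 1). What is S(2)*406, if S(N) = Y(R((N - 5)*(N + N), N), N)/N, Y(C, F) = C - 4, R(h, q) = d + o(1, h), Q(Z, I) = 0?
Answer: -203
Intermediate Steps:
o(r, a) = 0
R(h, q) = 3 (R(h, q) = 3 + 0 = 3)
Y(C, F) = -4 + C
S(N) = -1/N (S(N) = (-4 + 3)/N = -1/N)
S(2)*406 = -1/2*406 = -1*½*406 = -½*406 = -203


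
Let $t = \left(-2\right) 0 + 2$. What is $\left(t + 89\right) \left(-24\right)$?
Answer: $-2184$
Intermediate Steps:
$t = 2$ ($t = 0 + 2 = 2$)
$\left(t + 89\right) \left(-24\right) = \left(2 + 89\right) \left(-24\right) = 91 \left(-24\right) = -2184$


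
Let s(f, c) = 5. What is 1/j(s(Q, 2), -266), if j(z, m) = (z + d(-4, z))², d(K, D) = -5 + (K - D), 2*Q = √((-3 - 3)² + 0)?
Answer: 1/81 ≈ 0.012346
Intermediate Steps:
Q = 3 (Q = √((-3 - 3)² + 0)/2 = √((-6)² + 0)/2 = √(36 + 0)/2 = √36/2 = (½)*6 = 3)
d(K, D) = -5 + K - D
j(z, m) = 81 (j(z, m) = (z + (-5 - 4 - z))² = (z + (-9 - z))² = (-9)² = 81)
1/j(s(Q, 2), -266) = 1/81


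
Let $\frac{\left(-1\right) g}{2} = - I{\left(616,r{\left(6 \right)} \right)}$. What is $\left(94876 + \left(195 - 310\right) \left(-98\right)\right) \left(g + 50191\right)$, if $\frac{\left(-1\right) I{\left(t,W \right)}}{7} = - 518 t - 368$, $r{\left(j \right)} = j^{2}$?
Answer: $480053245950$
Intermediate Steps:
$I{\left(t,W \right)} = 2576 + 3626 t$ ($I{\left(t,W \right)} = - 7 \left(- 518 t - 368\right) = - 7 \left(-368 - 518 t\right) = 2576 + 3626 t$)
$g = 4472384$ ($g = - 2 \left(- (2576 + 3626 \cdot 616)\right) = - 2 \left(- (2576 + 2233616)\right) = - 2 \left(\left(-1\right) 2236192\right) = \left(-2\right) \left(-2236192\right) = 4472384$)
$\left(94876 + \left(195 - 310\right) \left(-98\right)\right) \left(g + 50191\right) = \left(94876 + \left(195 - 310\right) \left(-98\right)\right) \left(4472384 + 50191\right) = \left(94876 - -11270\right) 4522575 = \left(94876 + 11270\right) 4522575 = 106146 \cdot 4522575 = 480053245950$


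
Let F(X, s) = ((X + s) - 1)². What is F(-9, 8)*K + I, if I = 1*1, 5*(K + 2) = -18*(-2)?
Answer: 109/5 ≈ 21.800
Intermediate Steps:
K = 26/5 (K = -2 + (-18*(-2))/5 = -2 + (⅕)*36 = -2 + 36/5 = 26/5 ≈ 5.2000)
F(X, s) = (-1 + X + s)²
I = 1
F(-9, 8)*K + I = (-1 - 9 + 8)²*(26/5) + 1 = (-2)²*(26/5) + 1 = 4*(26/5) + 1 = 104/5 + 1 = 109/5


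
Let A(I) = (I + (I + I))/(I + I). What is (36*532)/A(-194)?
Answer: 12768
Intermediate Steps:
A(I) = 3/2 (A(I) = (I + 2*I)/((2*I)) = (3*I)*(1/(2*I)) = 3/2)
(36*532)/A(-194) = (36*532)/(3/2) = 19152*(⅔) = 12768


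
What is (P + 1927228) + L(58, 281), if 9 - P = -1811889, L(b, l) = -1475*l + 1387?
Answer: 3326038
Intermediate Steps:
L(b, l) = 1387 - 1475*l
P = 1811898 (P = 9 - 1*(-1811889) = 9 + 1811889 = 1811898)
(P + 1927228) + L(58, 281) = (1811898 + 1927228) + (1387 - 1475*281) = 3739126 + (1387 - 414475) = 3739126 - 413088 = 3326038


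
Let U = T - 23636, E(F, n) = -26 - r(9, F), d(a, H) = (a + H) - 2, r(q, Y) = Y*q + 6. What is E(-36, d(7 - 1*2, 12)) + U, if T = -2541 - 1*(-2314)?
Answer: -23571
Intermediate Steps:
T = -227 (T = -2541 + 2314 = -227)
r(q, Y) = 6 + Y*q
d(a, H) = -2 + H + a (d(a, H) = (H + a) - 2 = -2 + H + a)
E(F, n) = -32 - 9*F (E(F, n) = -26 - (6 + F*9) = -26 - (6 + 9*F) = -26 + (-6 - 9*F) = -32 - 9*F)
U = -23863 (U = -227 - 23636 = -23863)
E(-36, d(7 - 1*2, 12)) + U = (-32 - 9*(-36)) - 23863 = (-32 + 324) - 23863 = 292 - 23863 = -23571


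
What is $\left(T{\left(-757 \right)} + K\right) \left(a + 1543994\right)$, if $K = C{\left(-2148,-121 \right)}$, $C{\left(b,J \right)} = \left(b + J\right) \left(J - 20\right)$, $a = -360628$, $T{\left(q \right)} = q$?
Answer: $377697292952$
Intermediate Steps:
$C{\left(b,J \right)} = \left(-20 + J\right) \left(J + b\right)$ ($C{\left(b,J \right)} = \left(J + b\right) \left(-20 + J\right) = \left(-20 + J\right) \left(J + b\right)$)
$K = 319929$ ($K = \left(-121\right)^{2} - -2420 - -42960 - -259908 = 14641 + 2420 + 42960 + 259908 = 319929$)
$\left(T{\left(-757 \right)} + K\right) \left(a + 1543994\right) = \left(-757 + 319929\right) \left(-360628 + 1543994\right) = 319172 \cdot 1183366 = 377697292952$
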